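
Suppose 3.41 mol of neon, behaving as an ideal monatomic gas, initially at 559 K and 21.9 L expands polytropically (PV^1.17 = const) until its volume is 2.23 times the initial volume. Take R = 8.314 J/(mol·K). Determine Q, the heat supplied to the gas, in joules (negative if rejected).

P₁ = nRT₁/V₁ = 3.41×8.314×559/21.9 = 724 kPa.
Polytropic n=1.17: T₂ = T₁(V₁/V₂)^(n−1) = 559×(0.448)^0.17 = 488 K; P₂ = P₁(V₁/V₂)^n = 283 kPa.
W = (P₁V₁−P₂V₂)/(n−1) = (724×21.9−283×48.8)/0.17 = 11900 J.
ΔU = nCvΔT = 3.41×12.5×(488−559) = -3030 J.
Q = ΔU + W = 8850 J.

8850 J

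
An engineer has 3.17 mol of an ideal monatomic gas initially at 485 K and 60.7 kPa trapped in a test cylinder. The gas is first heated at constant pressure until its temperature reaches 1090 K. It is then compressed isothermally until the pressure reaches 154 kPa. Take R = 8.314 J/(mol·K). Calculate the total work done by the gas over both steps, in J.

-10800 J

V₁ = nRT₁/P₁ = 3.17×8.314×485/60.7 = 211 L.
Step 1 — Isobaric: P stays 60.7 kPa; V/T = const ⇒ T₂ = 1090 K, V₂ = 473 L.
W = PΔV = 60.7×(473−211) kPa·L = 15900 J.
ΔU = nCvΔT = 3.17×12.5×(1090−485) = 23900 J.
Q = ΔU + W = nCpΔT = 39900 J.
State after step 1: P = 60.7 kPa, V = 473 L, T = 1090 K.
Step 2 — Isothermal: T stays 1090 K; PV = const ⇒ V₂ = 187 L, P₂ = 154 kPa.
ΔU = 0 (ideal gas, T constant).
W = nRT ln(V₂/V₁) = 3.17×8.314×1090×ln(0.394) = -26700 J.
Q = ΔU + W = -26700 J.
Net over both steps: W = -10800 J, Q = 13100 J, ΔU = 23900 J.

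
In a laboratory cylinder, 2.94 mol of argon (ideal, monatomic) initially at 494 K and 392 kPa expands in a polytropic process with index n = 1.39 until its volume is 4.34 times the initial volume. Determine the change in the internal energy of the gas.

V₁ = nRT₁/P₁ = 2.94×8.314×494/392 = 30.8 L.
Polytropic n=1.39: T₂ = T₁(V₁/V₂)^(n−1) = 494×(0.230)^0.39 = 279 K; P₂ = P₁(V₁/V₂)^n = 51.0 kPa.
For an ideal gas ΔU = nCvΔT with Cv = (3/2)R = 12.5 J/(mol·K).
ΔU = 2.94×12.5×(279−494) = -7890 J.

-7890 J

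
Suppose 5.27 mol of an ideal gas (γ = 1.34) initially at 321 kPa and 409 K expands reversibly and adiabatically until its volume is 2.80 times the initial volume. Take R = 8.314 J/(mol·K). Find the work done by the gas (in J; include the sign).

V₁ = nRT₁/P₁ = 5.27×8.314×409/321 = 55.8 L.
Adiabatic: TV^(γ−1) = const ⇒ T₂ = 409×(0.357)^0.340 = 288 K; PV^γ = const ⇒ P₂ = 80.8 kPa.
ΔU = nCvΔT = 5.27×24.5×(288−409) = -15600 J.
Q = 0 for an adiabatic process, so W = −ΔU = 15600 J.

15600 J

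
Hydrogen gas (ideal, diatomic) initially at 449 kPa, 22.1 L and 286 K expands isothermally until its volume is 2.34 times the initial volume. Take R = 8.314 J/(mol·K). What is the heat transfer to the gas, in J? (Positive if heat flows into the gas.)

n = P₁V₁/(RT₁) = 449×22.1/(8.314×286) = 4.17 mol.
Isothermal: T stays 286 K; PV = const ⇒ V₂ = 51.7 L, P₂ = 192 kPa.
ΔU = 0 (ideal gas, T constant).
W = nRT ln(V₂/V₁) = 4.17×8.314×286×ln(2.34) = 8440 J.
Q = ΔU + W = 8440 J.

8440 J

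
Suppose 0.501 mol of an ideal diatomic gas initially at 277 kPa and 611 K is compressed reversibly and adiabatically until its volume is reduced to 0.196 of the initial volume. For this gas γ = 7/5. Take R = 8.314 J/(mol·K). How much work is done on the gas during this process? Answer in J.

5850 J

V₁ = nRT₁/P₁ = 0.501×8.314×611/277 = 9.19 L.
Adiabatic: TV^(γ−1) = const ⇒ T₂ = 611×(5.10)^0.400 = 1170 K; PV^γ = const ⇒ P₂ = 2710 kPa.
ΔU = nCvΔT = 0.501×20.8×(1170−611) = 5850 J.
Q = 0 for an adiabatic process, so W = −ΔU = -5850 J.
Work done on the gas = −W_by = 5850 J.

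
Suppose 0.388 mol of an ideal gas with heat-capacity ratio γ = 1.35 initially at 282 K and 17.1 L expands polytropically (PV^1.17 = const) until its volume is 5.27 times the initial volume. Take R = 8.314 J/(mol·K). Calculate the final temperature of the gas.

213 K

P₁ = nRT₁/V₁ = 0.388×8.314×282/17.1 = 53.2 kPa.
Polytropic n=1.17: T₂ = T₁(V₁/V₂)^(n−1) = 282×(0.190)^0.17 = 213 K; P₂ = P₁(V₁/V₂)^n = 7.61 kPa.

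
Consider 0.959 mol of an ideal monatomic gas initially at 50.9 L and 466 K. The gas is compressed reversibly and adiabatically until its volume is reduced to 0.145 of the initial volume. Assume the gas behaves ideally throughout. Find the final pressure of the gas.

1820 kPa

P₁ = nRT₁/V₁ = 0.959×8.314×466/50.9 = 73.0 kPa.
Adiabatic: TV^(γ−1) = const ⇒ T₂ = 466×(6.90)^0.667 = 1690 K; PV^γ = const ⇒ P₂ = 1820 kPa.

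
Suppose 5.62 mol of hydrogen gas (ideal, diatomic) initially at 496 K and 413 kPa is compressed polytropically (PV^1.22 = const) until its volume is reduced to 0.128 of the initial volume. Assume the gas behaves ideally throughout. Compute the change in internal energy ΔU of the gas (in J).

V₁ = nRT₁/P₁ = 5.62×8.314×496/413 = 56.1 L.
Polytropic n=1.22: T₂ = T₁(V₁/V₂)^(n−1) = 496×(7.81)^0.22 = 780 K; P₂ = P₁(V₁/V₂)^n = 5070 kPa.
For an ideal gas ΔU = nCvΔT with Cv = (5/2)R = 20.8 J/(mol·K).
ΔU = 5.62×20.8×(780−496) = 33100 J.

33100 J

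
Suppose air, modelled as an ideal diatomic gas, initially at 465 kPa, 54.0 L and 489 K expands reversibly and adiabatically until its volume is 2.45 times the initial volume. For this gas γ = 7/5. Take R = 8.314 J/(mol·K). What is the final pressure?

133 kPa

Adiabatic: TV^(γ−1) = const ⇒ T₂ = 489×(0.408)^0.400 = 342 K; PV^γ = const ⇒ P₂ = 133 kPa.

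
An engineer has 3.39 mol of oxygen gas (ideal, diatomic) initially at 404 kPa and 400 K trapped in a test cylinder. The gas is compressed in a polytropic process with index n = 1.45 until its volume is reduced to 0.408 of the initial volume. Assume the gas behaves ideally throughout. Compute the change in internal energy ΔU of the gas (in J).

14000 J

V₁ = nRT₁/P₁ = 3.39×8.314×400/404 = 27.9 L.
Polytropic n=1.45: T₂ = T₁(V₁/V₂)^(n−1) = 400×(2.45)^0.45 = 599 K; P₂ = P₁(V₁/V₂)^n = 1480 kPa.
For an ideal gas ΔU = nCvΔT with Cv = (5/2)R = 20.8 J/(mol·K).
ΔU = 3.39×20.8×(599−400) = 14000 J.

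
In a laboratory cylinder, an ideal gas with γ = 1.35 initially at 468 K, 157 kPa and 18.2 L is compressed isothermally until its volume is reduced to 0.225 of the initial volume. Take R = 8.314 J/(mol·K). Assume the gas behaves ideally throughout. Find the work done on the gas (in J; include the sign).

4260 J

n = P₁V₁/(RT₁) = 157×18.2/(8.314×468) = 0.734 mol.
Isothermal: T stays 468 K; PV = const ⇒ V₂ = 4.09 L, P₂ = 698 kPa.
W = nRT ln(V₂/V₁) = 0.734×8.314×468×ln(0.225) = -4260 J.
Work done on the gas = −W_by = 4260 J.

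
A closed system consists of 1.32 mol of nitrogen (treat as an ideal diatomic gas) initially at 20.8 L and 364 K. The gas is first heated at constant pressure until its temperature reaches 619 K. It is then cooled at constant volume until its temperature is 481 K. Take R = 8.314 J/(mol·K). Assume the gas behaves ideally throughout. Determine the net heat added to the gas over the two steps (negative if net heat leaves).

P₁ = nRT₁/V₁ = 1.32×8.314×364/20.8 = 192 kPa.
Step 1 — Isobaric: P stays 192 kPa; V/T = const ⇒ T₂ = 619 K, V₂ = 35.4 L.
W = PΔV = 192×(35.4−20.8) kPa·L = 2800 J.
ΔU = nCvΔT = 1.32×20.8×(619−364) = 7000 J.
Q = ΔU + W = nCpΔT = 9790 J.
State after step 1: P = 192 kPa, V = 35.4 L, T = 619 K.
Step 2 — Isochoric: V stays 35.4 L; P/T = const ⇒ T₂ = 481 K, P₂ = 149 kPa.
W = 0 (no volume change).
ΔU = nCvΔT = 1.32×20.8×(481−619) = -3790 J.
Q = ΔU = -3790 J.
Net over both steps: W = 2800 J, Q = 6010 J, ΔU = 3210 J.

6010 J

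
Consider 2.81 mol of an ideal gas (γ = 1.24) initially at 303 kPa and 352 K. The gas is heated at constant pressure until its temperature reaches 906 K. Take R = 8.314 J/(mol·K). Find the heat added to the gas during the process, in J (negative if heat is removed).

V₁ = nRT₁/P₁ = 2.81×8.314×352/303 = 27.1 L.
Isobaric: P stays 303 kPa; V/T = const ⇒ T₂ = 906 K, V₂ = 69.9 L.
W = PΔV = 303×(69.9−27.1) kPa·L = 12900 J.
ΔU = nCvΔT = 2.81×34.6×(906−352) = 53900 J.
Q = ΔU + W = nCpΔT = 66900 J.

66900 J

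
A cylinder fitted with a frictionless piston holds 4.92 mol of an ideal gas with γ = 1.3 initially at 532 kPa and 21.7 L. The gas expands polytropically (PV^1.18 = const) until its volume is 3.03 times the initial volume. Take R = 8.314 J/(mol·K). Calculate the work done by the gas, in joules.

11600 J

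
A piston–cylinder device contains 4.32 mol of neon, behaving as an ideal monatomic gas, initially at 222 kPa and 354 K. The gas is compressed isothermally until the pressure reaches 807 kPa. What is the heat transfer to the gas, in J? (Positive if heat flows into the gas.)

V₁ = nRT₁/P₁ = 4.32×8.314×354/222 = 57.3 L.
Isothermal: T stays 354 K; PV = const ⇒ V₂ = 15.8 L, P₂ = 807 kPa.
ΔU = 0 (ideal gas, T constant).
W = nRT ln(V₂/V₁) = 4.32×8.314×354×ln(0.275) = -16400 J.
Q = ΔU + W = -16400 J.

-16400 J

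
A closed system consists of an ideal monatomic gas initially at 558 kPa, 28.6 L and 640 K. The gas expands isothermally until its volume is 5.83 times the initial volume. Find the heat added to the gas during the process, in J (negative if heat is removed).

n = P₁V₁/(RT₁) = 558×28.6/(8.314×640) = 3.00 mol.
Isothermal: T stays 640 K; PV = const ⇒ V₂ = 167 L, P₂ = 95.7 kPa.
ΔU = 0 (ideal gas, T constant).
W = nRT ln(V₂/V₁) = 3.00×8.314×640×ln(5.83) = 28100 J.
Q = ΔU + W = 28100 J.

28100 J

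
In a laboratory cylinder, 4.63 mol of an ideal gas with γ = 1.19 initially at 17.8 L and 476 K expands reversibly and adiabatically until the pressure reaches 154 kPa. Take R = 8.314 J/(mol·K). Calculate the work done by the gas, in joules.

P₁ = nRT₁/V₁ = 4.63×8.314×476/17.8 = 1030 kPa.
Adiabatic: T₂/T₁ = (P₂/P₁)^((γ−1)/γ) ⇒ T₂ = 476×(0.150)^0.160 = 351 K; V₂ = 87.9 L.
ΔU = nCvΔT = 4.63×43.8×(351−476) = -25200 J.
Q = 0 for an adiabatic process, so W = −ΔU = 25200 J.

25200 J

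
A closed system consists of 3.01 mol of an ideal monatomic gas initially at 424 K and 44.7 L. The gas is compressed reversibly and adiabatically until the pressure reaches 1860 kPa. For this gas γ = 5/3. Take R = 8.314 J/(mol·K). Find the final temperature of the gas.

P₁ = nRT₁/V₁ = 3.01×8.314×424/44.7 = 237 kPa.
Adiabatic: T₂/T₁ = (P₂/P₁)^((γ−1)/γ) ⇒ T₂ = 424×(7.84)^0.400 = 966 K; V₂ = 13.0 L.

966 K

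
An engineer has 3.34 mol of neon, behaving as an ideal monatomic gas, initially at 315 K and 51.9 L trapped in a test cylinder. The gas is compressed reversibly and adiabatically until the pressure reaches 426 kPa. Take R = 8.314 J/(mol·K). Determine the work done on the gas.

5890 J

P₁ = nRT₁/V₁ = 3.34×8.314×315/51.9 = 169 kPa.
Adiabatic: T₂/T₁ = (P₂/P₁)^((γ−1)/γ) ⇒ T₂ = 315×(2.53)^0.400 = 456 K; V₂ = 29.8 L.
ΔU = nCvΔT = 3.34×12.5×(456−315) = 5890 J.
Q = 0 for an adiabatic process, so W = −ΔU = -5890 J.
Work done on the gas = −W_by = 5890 J.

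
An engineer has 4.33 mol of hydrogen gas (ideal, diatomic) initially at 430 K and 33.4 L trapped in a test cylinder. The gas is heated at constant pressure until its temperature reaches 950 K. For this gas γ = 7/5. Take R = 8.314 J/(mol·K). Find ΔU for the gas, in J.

46800 J

P₁ = nRT₁/V₁ = 4.33×8.314×430/33.4 = 463 kPa.
Isobaric: P stays 463 kPa; V/T = const ⇒ T₂ = 950 K, V₂ = 73.8 L.
For an ideal gas ΔU = nCvΔT with Cv = (5/2)R = 20.8 J/(mol·K).
ΔU = 4.33×20.8×(950−430) = 46800 J.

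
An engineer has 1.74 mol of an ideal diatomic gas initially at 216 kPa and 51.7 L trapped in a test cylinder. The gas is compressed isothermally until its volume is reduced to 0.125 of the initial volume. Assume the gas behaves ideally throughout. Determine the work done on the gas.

T₁ = P₁V₁/(nR) = 216×51.7/(1.74×8.314) = 772 K.
Isothermal: T stays 772 K; PV = const ⇒ V₂ = 6.46 L, P₂ = 1730 kPa.
W = nRT ln(V₂/V₁) = 1.74×8.314×772×ln(0.125) = -23200 J.
Work done on the gas = −W_by = 23200 J.

23200 J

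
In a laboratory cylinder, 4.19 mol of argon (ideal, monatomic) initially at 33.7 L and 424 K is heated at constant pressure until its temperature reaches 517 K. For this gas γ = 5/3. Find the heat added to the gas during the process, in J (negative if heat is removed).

8100 J

P₁ = nRT₁/V₁ = 4.19×8.314×424/33.7 = 438 kPa.
Isobaric: P stays 438 kPa; V/T = const ⇒ T₂ = 517 K, V₂ = 41.1 L.
W = PΔV = 438×(41.1−33.7) kPa·L = 3240 J.
ΔU = nCvΔT = 4.19×12.5×(517−424) = 4860 J.
Q = ΔU + W = nCpΔT = 8100 J.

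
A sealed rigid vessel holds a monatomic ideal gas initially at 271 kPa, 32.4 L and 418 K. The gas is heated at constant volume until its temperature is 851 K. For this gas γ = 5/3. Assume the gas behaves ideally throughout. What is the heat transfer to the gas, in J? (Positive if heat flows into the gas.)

13600 J

n = P₁V₁/(RT₁) = 271×32.4/(8.314×418) = 2.53 mol.
Isochoric: V stays 32.4 L; P/T = const ⇒ T₂ = 851 K, P₂ = 552 kPa.
W = 0 (no volume change).
ΔU = nCvΔT = 2.53×12.5×(851−418) = 13600 J.
Q = ΔU = 13600 J.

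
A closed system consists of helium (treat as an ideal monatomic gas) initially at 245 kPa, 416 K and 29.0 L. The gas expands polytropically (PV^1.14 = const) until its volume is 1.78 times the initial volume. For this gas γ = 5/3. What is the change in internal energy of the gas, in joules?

-827 J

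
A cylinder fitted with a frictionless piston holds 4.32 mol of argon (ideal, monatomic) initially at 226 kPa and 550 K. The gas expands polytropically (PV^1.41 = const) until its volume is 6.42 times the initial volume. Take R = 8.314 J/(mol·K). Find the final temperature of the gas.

257 K

V₁ = nRT₁/P₁ = 4.32×8.314×550/226 = 87.4 L.
Polytropic n=1.41: T₂ = T₁(V₁/V₂)^(n−1) = 550×(0.156)^0.41 = 257 K; P₂ = P₁(V₁/V₂)^n = 16.4 kPa.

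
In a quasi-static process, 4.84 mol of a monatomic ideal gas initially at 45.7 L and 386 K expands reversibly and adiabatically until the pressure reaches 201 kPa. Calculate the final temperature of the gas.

313 K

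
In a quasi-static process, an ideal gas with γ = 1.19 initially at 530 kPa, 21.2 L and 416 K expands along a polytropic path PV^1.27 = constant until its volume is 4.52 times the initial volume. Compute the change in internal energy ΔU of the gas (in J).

-19800 J

n = P₁V₁/(RT₁) = 530×21.2/(8.314×416) = 3.25 mol.
Polytropic n=1.27: T₂ = T₁(V₁/V₂)^(n−1) = 416×(0.221)^0.27 = 277 K; P₂ = P₁(V₁/V₂)^n = 78.0 kPa.
For an ideal gas ΔU = nCvΔT with Cv = R/(γ−1) = 43.8 J/(mol·K).
ΔU = 3.25×43.8×(277−416) = -19800 J.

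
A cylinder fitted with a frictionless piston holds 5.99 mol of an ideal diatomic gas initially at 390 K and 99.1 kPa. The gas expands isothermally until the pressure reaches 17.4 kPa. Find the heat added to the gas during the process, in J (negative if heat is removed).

V₁ = nRT₁/P₁ = 5.99×8.314×390/99.1 = 196 L.
Isothermal: T stays 390 K; PV = const ⇒ V₂ = 1120 L, P₂ = 17.4 kPa.
ΔU = 0 (ideal gas, T constant).
W = nRT ln(V₂/V₁) = 5.99×8.314×390×ln(5.70) = 33800 J.
Q = ΔU + W = 33800 J.

33800 J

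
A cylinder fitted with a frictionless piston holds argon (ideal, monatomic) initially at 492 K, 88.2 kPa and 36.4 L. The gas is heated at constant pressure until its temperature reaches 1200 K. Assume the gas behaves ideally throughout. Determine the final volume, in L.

Isobaric: P stays 88.2 kPa; V/T = const ⇒ T₂ = 1200 K, V₂ = 88.8 L.

88.8 L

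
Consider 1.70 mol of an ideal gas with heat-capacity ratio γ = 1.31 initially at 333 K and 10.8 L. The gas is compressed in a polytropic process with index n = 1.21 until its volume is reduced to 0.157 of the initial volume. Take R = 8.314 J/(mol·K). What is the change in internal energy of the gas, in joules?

7220 J

P₁ = nRT₁/V₁ = 1.70×8.314×333/10.8 = 436 kPa.
Polytropic n=1.21: T₂ = T₁(V₁/V₂)^(n−1) = 333×(6.37)^0.21 = 491 K; P₂ = P₁(V₁/V₂)^n = 4090 kPa.
For an ideal gas ΔU = nCvΔT with Cv = R/(γ−1) = 26.8 J/(mol·K).
ΔU = 1.70×26.8×(491−333) = 7220 J.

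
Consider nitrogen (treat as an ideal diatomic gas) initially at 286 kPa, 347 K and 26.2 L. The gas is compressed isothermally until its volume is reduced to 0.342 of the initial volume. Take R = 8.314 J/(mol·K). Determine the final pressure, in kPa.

836 kPa

Isothermal: T stays 347 K; PV = const ⇒ V₂ = 8.96 L, P₂ = 836 kPa.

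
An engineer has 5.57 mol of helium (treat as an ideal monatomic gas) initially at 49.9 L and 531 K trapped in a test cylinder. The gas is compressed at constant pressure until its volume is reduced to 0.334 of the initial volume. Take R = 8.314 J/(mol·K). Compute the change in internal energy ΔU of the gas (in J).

P₁ = nRT₁/V₁ = 5.57×8.314×531/49.9 = 493 kPa.
Isobaric: P stays 493 kPa; V/T = const ⇒ T₂ = 177 K, V₂ = 16.7 L.
For an ideal gas ΔU = nCvΔT with Cv = (3/2)R = 12.5 J/(mol·K).
ΔU = 5.57×12.5×(177−531) = -24600 J.

-24600 J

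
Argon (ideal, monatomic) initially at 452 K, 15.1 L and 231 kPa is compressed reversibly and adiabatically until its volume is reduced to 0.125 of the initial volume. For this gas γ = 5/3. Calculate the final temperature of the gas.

Adiabatic: TV^(γ−1) = const ⇒ T₂ = 452×(8.00)^0.667 = 1810 K; PV^γ = const ⇒ P₂ = 7390 kPa.

1810 K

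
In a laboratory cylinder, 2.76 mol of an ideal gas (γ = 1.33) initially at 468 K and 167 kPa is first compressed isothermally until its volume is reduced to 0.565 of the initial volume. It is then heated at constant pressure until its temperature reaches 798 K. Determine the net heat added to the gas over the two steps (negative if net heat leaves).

24400 J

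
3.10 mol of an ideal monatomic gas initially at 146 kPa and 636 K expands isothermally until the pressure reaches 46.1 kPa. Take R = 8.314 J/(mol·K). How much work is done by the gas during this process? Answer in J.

18900 J

V₁ = nRT₁/P₁ = 3.10×8.314×636/146 = 112 L.
Isothermal: T stays 636 K; PV = const ⇒ V₂ = 356 L, P₂ = 46.1 kPa.
W = nRT ln(V₂/V₁) = 3.10×8.314×636×ln(3.17) = 18900 J.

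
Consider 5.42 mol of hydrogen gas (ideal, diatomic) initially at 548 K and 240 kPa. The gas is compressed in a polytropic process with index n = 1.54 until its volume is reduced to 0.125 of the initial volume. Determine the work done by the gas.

-94800 J

V₁ = nRT₁/P₁ = 5.42×8.314×548/240 = 103 L.
Polytropic n=1.54: T₂ = T₁(V₁/V₂)^(n−1) = 548×(8.00)^0.54 = 1680 K; P₂ = P₁(V₁/V₂)^n = 5900 kPa.
W = (P₁V₁−P₂V₂)/(n−1) = (240×103−5900×12.9)/0.54 = -94800 J.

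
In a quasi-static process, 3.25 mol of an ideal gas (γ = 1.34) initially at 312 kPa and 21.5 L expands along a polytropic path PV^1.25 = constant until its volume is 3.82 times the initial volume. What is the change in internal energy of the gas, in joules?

-5620 J

T₁ = P₁V₁/(nR) = 312×21.5/(3.25×8.314) = 248 K.
Polytropic n=1.25: T₂ = T₁(V₁/V₂)^(n−1) = 248×(0.262)^0.25 = 178 K; P₂ = P₁(V₁/V₂)^n = 58.4 kPa.
For an ideal gas ΔU = nCvΔT with Cv = R/(γ−1) = 24.5 J/(mol·K).
ΔU = 3.25×24.5×(178−248) = -5620 J.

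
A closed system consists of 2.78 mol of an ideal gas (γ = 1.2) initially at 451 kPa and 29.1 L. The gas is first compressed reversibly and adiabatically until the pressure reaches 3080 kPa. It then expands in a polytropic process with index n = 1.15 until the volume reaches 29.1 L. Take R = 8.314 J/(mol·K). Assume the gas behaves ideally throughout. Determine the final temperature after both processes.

T₁ = P₁V₁/(nR) = 451×29.1/(2.78×8.314) = 568 K.
Step 1 — Adiabatic: T₂/T₁ = (P₂/P₁)^((γ−1)/γ) ⇒ T₂ = 568×(6.83)^0.167 = 782 K; V₂ = 5.87 L.
ΔU = nCvΔT = 2.78×41.6×(782−568) = 24800 J.
Q = 0 for an adiabatic process, so W = −ΔU = -24800 J.
State after step 1: P = 3080 kPa, V = 5.87 L, T = 782 K.
Step 2 — Polytropic n=1.15: T₂ = T₁(V₁/V₂)^(n−1) = 782×(0.202)^0.15 = 615 K; P₂ = P₁(V₁/V₂)^n = 489 kPa.
W = (P₁V₁−P₂V₂)/(n−1) = (3080×5.87−489×29.1)/0.15 = 25700 J.
ΔU = nCvΔT = 2.78×41.6×(615−782) = -19300 J.
Q = ΔU + W = 6430 J.
Net over both steps: W = 963 J, Q = 6430 J, ΔU = 5470 J.

615 K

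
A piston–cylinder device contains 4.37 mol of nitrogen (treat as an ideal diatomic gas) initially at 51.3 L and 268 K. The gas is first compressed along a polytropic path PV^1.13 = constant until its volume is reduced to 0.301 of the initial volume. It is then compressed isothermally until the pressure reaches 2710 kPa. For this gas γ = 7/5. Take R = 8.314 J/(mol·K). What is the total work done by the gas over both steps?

P₁ = nRT₁/V₁ = 4.37×8.314×268/51.3 = 190 kPa.
Step 1 — Polytropic n=1.13: T₂ = T₁(V₁/V₂)^(n−1) = 268×(3.32)^0.13 = 313 K; P₂ = P₁(V₁/V₂)^n = 737 kPa.
W = (P₁V₁−P₂V₂)/(n−1) = (190×51.3−737×15.4)/0.13 = -12700 J.
ΔU = nCvΔT = 4.37×20.8×(313−268) = 4110 J.
Q = ΔU + W = -8540 J.
State after step 1: P = 737 kPa, V = 15.4 L, T = 313 K.
Step 2 — Isothermal: T stays 313 K; PV = const ⇒ V₂ = 4.20 L, P₂ = 2710 kPa.
ΔU = 0 (ideal gas, T constant).
W = nRT ln(V₂/V₁) = 4.37×8.314×313×ln(0.272) = -14800 J.
Q = ΔU + W = -14800 J.
Net over both steps: W = -27500 J, Q = -23400 J, ΔU = 4110 J.

-27500 J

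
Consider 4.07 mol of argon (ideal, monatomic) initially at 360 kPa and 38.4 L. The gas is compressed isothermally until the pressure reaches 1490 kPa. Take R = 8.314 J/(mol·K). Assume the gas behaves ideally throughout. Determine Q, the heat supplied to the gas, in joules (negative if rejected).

-19600 J

T₁ = P₁V₁/(nR) = 360×38.4/(4.07×8.314) = 409 K.
Isothermal: T stays 409 K; PV = const ⇒ V₂ = 9.28 L, P₂ = 1490 kPa.
ΔU = 0 (ideal gas, T constant).
W = nRT ln(V₂/V₁) = 4.07×8.314×409×ln(0.242) = -19600 J.
Q = ΔU + W = -19600 J.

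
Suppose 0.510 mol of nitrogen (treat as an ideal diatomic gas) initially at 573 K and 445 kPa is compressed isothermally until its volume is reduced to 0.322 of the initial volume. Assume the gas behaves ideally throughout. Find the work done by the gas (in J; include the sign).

V₁ = nRT₁/P₁ = 0.510×8.314×573/445 = 5.46 L.
Isothermal: T stays 573 K; PV = const ⇒ V₂ = 1.76 L, P₂ = 1380 kPa.
W = nRT ln(V₂/V₁) = 0.510×8.314×573×ln(0.322) = -2750 J.

-2750 J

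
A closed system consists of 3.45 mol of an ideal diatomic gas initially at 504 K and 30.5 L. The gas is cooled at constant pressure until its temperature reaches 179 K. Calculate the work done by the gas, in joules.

P₁ = nRT₁/V₁ = 3.45×8.314×504/30.5 = 474 kPa.
Isobaric: P stays 474 kPa; V/T = const ⇒ T₂ = 179 K, V₂ = 10.8 L.
W = PΔV = 474×(10.8−30.5) kPa·L = -9320 J.

-9320 J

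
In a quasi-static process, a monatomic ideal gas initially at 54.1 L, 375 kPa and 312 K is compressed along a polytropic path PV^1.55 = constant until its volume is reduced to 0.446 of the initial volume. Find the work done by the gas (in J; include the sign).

n = P₁V₁/(RT₁) = 375×54.1/(8.314×312) = 7.82 mol.
Polytropic n=1.55: T₂ = T₁(V₁/V₂)^(n−1) = 312×(2.24)^0.55 = 486 K; P₂ = P₁(V₁/V₂)^n = 1310 kPa.
W = (P₁V₁−P₂V₂)/(n−1) = (375×54.1−1310×24.1)/0.55 = -20600 J.

-20600 J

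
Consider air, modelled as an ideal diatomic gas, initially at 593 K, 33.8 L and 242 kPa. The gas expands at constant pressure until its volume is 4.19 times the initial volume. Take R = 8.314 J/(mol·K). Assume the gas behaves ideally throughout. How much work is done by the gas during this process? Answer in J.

n = P₁V₁/(RT₁) = 242×33.8/(8.314×593) = 1.66 mol.
Isobaric: P stays 242 kPa; V/T = const ⇒ T₂ = 2480 K, V₂ = 142 L.
W = PΔV = 242×(142−33.8) kPa·L = 26100 J.

26100 J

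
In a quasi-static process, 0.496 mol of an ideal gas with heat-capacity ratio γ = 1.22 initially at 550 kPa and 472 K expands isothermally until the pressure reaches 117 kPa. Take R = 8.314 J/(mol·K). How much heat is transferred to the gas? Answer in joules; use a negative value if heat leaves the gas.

3010 J

V₁ = nRT₁/P₁ = 0.496×8.314×472/550 = 3.54 L.
Isothermal: T stays 472 K; PV = const ⇒ V₂ = 16.6 L, P₂ = 117 kPa.
ΔU = 0 (ideal gas, T constant).
W = nRT ln(V₂/V₁) = 0.496×8.314×472×ln(4.70) = 3010 J.
Q = ΔU + W = 3010 J.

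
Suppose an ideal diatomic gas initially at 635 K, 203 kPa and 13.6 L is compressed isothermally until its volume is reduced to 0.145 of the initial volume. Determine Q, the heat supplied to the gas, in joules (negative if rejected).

-5330 J

n = P₁V₁/(RT₁) = 203×13.6/(8.314×635) = 0.523 mol.
Isothermal: T stays 635 K; PV = const ⇒ V₂ = 1.97 L, P₂ = 1400 kPa.
ΔU = 0 (ideal gas, T constant).
W = nRT ln(V₂/V₁) = 0.523×8.314×635×ln(0.145) = -5330 J.
Q = ΔU + W = -5330 J.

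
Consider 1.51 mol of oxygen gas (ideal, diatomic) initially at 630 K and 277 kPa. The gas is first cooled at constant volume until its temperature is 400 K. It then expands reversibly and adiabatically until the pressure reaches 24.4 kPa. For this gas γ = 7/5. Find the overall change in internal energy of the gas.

V₁ = nRT₁/P₁ = 1.51×8.314×630/277 = 28.6 L.
Step 1 — Isochoric: V stays 28.6 L; P/T = const ⇒ T₂ = 400 K, P₂ = 176 kPa.
W = 0 (no volume change).
ΔU = nCvΔT = 1.51×20.8×(400−630) = -7220 J.
Q = ΔU = -7220 J.
State after step 1: P = 176 kPa, V = 28.6 L, T = 400 K.
Step 2 — Adiabatic: T₂/T₁ = (P₂/P₁)^((γ−1)/γ) ⇒ T₂ = 400×(0.139)^0.286 = 227 K; V₂ = 117 L.
ΔU = nCvΔT = 1.51×20.8×(227−400) = -5410 J.
Q = 0 for an adiabatic process, so W = −ΔU = 5410 J.
Net over both steps: W = 5410 J, Q = -7220 J, ΔU = -12600 J.

-12600 J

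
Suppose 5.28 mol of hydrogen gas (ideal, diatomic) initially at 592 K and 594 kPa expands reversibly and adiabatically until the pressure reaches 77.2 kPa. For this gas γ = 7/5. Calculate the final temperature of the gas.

V₁ = nRT₁/P₁ = 5.28×8.314×592/594 = 43.8 L.
Adiabatic: T₂/T₁ = (P₂/P₁)^((γ−1)/γ) ⇒ T₂ = 592×(0.130)^0.286 = 330 K; V₂ = 188 L.

330 K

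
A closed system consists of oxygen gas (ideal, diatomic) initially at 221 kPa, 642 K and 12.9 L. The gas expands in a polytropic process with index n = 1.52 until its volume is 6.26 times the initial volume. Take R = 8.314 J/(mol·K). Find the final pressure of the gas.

13.6 kPa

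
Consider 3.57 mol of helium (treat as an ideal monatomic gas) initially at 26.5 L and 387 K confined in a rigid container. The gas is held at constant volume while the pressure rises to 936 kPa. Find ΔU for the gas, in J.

P₁ = nRT₁/V₁ = 3.57×8.314×387/26.5 = 433 kPa.
Isochoric: V stays 26.5 L; P/T = const ⇒ T₂ = 836 K, P₂ = 936 kPa.
For an ideal gas ΔU = nCvΔT with Cv = (3/2)R = 12.5 J/(mol·K).
ΔU = 3.57×12.5×(836−387) = 20000 J.

20000 J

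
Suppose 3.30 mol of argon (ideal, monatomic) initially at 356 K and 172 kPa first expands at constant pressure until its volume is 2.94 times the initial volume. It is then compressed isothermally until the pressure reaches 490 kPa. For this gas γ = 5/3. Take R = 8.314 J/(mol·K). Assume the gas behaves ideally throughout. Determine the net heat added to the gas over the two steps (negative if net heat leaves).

V₁ = nRT₁/P₁ = 3.30×8.314×356/172 = 56.8 L.
Step 1 — Isobaric: P stays 172 kPa; V/T = const ⇒ T₂ = 1050 K, V₂ = 167 L.
W = PΔV = 172×(167−56.8) kPa·L = 18900 J.
ΔU = nCvΔT = 3.30×12.5×(1050−356) = 28400 J.
Q = ΔU + W = nCpΔT = 47400 J.
State after step 1: P = 172 kPa, V = 167 L, T = 1050 K.
Step 2 — Isothermal: T stays 1050 K; PV = const ⇒ V₂ = 58.6 L, P₂ = 490 kPa.
ΔU = 0 (ideal gas, T constant).
W = nRT ln(V₂/V₁) = 3.30×8.314×1050×ln(0.351) = -30100 J.
Q = ΔU + W = -30100 J.
Net over both steps: W = -11100 J, Q = 17300 J, ΔU = 28400 J.

17300 J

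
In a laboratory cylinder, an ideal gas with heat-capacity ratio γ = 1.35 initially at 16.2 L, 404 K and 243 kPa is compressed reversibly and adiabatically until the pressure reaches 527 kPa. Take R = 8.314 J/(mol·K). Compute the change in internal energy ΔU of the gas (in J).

n = P₁V₁/(RT₁) = 243×16.2/(8.314×404) = 1.17 mol.
Adiabatic: T₂/T₁ = (P₂/P₁)^((γ−1)/γ) ⇒ T₂ = 404×(2.17)^0.259 = 494 K; V₂ = 9.13 L.
For an ideal gas ΔU = nCvΔT with Cv = R/(γ−1) = 23.8 J/(mol·K).
ΔU = 1.17×23.8×(494−404) = 2500 J.

2500 J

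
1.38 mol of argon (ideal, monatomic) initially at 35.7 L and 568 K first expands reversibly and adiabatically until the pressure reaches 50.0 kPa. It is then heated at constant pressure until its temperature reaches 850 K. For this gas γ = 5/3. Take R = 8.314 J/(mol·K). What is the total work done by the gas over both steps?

9820 J

P₁ = nRT₁/V₁ = 1.38×8.314×568/35.7 = 183 kPa.
Step 1 — Adiabatic: T₂/T₁ = (P₂/P₁)^((γ−1)/γ) ⇒ T₂ = 568×(0.274)^0.400 = 338 K; V₂ = 77.6 L.
ΔU = nCvΔT = 1.38×12.5×(338−568) = -3950 J.
Q = 0 for an adiabatic process, so W = −ΔU = 3950 J.
State after step 1: P = 50.0 kPa, V = 77.6 L, T = 338 K.
Step 2 — Isobaric: P stays 50.0 kPa; V/T = const ⇒ T₂ = 850 K, V₂ = 195 L.
W = PΔV = 50.0×(195−77.6) kPa·L = 5870 J.
ΔU = nCvΔT = 1.38×12.5×(850−338) = 8810 J.
Q = ΔU + W = nCpΔT = 14700 J.
Net over both steps: W = 9820 J, Q = 14700 J, ΔU = 4850 J.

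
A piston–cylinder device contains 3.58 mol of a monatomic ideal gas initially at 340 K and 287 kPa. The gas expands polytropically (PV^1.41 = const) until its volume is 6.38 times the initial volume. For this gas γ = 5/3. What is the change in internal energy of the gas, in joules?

V₁ = nRT₁/P₁ = 3.58×8.314×340/287 = 35.3 L.
Polytropic n=1.41: T₂ = T₁(V₁/V₂)^(n−1) = 340×(0.157)^0.41 = 159 K; P₂ = P₁(V₁/V₂)^n = 21.0 kPa.
For an ideal gas ΔU = nCvΔT with Cv = (3/2)R = 12.5 J/(mol·K).
ΔU = 3.58×12.5×(159−340) = -8080 J.

-8080 J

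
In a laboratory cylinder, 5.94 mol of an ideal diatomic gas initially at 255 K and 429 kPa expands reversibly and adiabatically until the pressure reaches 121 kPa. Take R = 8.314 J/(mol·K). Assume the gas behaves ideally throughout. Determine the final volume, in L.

72.5 L

V₁ = nRT₁/P₁ = 5.94×8.314×255/429 = 29.4 L.
Adiabatic: T₂/T₁ = (P₂/P₁)^((γ−1)/γ) ⇒ T₂ = 255×(0.282)^0.286 = 178 K; V₂ = 72.5 L.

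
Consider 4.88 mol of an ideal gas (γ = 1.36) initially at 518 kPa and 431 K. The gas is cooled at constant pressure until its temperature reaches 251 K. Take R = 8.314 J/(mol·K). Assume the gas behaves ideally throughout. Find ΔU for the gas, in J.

V₁ = nRT₁/P₁ = 4.88×8.314×431/518 = 33.8 L.
Isobaric: P stays 518 kPa; V/T = const ⇒ T₂ = 251 K, V₂ = 19.7 L.
For an ideal gas ΔU = nCvΔT with Cv = R/(γ−1) = 23.1 J/(mol·K).
ΔU = 4.88×23.1×(251−431) = -20300 J.

-20300 J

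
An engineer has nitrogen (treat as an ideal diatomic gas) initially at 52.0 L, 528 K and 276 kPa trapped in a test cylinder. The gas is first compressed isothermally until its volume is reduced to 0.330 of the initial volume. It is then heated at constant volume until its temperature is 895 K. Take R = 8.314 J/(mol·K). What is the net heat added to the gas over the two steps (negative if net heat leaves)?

9030 J

n = P₁V₁/(RT₁) = 276×52.0/(8.314×528) = 3.27 mol.
Step 1 — Isothermal: T stays 528 K; PV = const ⇒ V₂ = 17.2 L, P₂ = 836 kPa.
ΔU = 0 (ideal gas, T constant).
W = nRT ln(V₂/V₁) = 3.27×8.314×528×ln(0.330) = -15900 J.
Q = ΔU + W = -15900 J.
State after step 1: P = 836 kPa, V = 17.2 L, T = 528 K.
Step 2 — Isochoric: V stays 17.2 L; P/T = const ⇒ T₂ = 895 K, P₂ = 1420 kPa.
W = 0 (no volume change).
ΔU = nCvΔT = 3.27×20.8×(895−528) = 24900 J.
Q = ΔU = 24900 J.
Net over both steps: W = -15900 J, Q = 9030 J, ΔU = 24900 J.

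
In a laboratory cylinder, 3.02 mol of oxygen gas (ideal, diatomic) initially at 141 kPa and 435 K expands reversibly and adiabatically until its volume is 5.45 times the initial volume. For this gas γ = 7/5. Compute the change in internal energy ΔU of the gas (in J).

-13400 J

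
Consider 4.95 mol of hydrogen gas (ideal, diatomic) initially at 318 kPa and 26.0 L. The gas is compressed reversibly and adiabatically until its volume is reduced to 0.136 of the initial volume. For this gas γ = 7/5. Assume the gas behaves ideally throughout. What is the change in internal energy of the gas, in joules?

25200 J

T₁ = P₁V₁/(nR) = 318×26.0/(4.95×8.314) = 201 K.
Adiabatic: TV^(γ−1) = const ⇒ T₂ = 201×(7.35)^0.400 = 446 K; PV^γ = const ⇒ P₂ = 5190 kPa.
For an ideal gas ΔU = nCvΔT with Cv = (5/2)R = 20.8 J/(mol·K).
ΔU = 4.95×20.8×(446−201) = 25200 J.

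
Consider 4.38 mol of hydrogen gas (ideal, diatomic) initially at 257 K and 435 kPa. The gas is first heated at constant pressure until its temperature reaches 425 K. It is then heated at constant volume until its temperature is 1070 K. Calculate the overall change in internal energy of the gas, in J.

74000 J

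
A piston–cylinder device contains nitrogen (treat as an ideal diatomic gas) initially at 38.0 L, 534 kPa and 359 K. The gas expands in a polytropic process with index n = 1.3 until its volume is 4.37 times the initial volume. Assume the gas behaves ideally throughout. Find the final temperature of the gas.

Polytropic n=1.3: T₂ = T₁(V₁/V₂)^(n−1) = 359×(0.229)^0.30 = 231 K; P₂ = P₁(V₁/V₂)^n = 78.5 kPa.

231 K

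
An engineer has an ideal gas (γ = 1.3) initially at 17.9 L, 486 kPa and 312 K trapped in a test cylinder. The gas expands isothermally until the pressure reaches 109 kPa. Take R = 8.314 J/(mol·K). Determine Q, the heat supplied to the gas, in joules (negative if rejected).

13000 J

n = P₁V₁/(RT₁) = 486×17.9/(8.314×312) = 3.35 mol.
Isothermal: T stays 312 K; PV = const ⇒ V₂ = 79.8 L, P₂ = 109 kPa.
ΔU = 0 (ideal gas, T constant).
W = nRT ln(V₂/V₁) = 3.35×8.314×312×ln(4.46) = 13000 J.
Q = ΔU + W = 13000 J.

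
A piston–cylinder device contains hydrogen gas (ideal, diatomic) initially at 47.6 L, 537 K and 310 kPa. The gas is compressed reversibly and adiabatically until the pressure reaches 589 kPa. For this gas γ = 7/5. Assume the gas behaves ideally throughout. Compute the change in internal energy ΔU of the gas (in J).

7430 J

n = P₁V₁/(RT₁) = 310×47.6/(8.314×537) = 3.31 mol.
Adiabatic: T₂/T₁ = (P₂/P₁)^((γ−1)/γ) ⇒ T₂ = 537×(1.90)^0.286 = 645 K; V₂ = 30.1 L.
For an ideal gas ΔU = nCvΔT with Cv = (5/2)R = 20.8 J/(mol·K).
ΔU = 3.31×20.8×(645−537) = 7430 J.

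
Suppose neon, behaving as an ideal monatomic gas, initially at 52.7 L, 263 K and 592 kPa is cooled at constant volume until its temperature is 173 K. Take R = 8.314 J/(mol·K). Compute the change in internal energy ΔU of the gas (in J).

-16000 J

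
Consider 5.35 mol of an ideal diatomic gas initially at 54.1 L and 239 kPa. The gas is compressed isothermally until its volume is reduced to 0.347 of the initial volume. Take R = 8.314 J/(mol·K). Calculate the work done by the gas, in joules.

T₁ = P₁V₁/(nR) = 239×54.1/(5.35×8.314) = 291 K.
Isothermal: T stays 291 K; PV = const ⇒ V₂ = 18.8 L, P₂ = 689 kPa.
W = nRT ln(V₂/V₁) = 5.35×8.314×291×ln(0.347) = -13700 J.

-13700 J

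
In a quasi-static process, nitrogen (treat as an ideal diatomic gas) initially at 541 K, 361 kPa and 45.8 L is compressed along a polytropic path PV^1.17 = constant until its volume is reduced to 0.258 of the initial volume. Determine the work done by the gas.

n = P₁V₁/(RT₁) = 361×45.8/(8.314×541) = 3.68 mol.
Polytropic n=1.17: T₂ = T₁(V₁/V₂)^(n−1) = 541×(3.88)^0.17 = 681 K; P₂ = P₁(V₁/V₂)^n = 1760 kPa.
W = (P₁V₁−P₂V₂)/(n−1) = (361×45.8−1760×11.8)/0.17 = -25200 J.

-25200 J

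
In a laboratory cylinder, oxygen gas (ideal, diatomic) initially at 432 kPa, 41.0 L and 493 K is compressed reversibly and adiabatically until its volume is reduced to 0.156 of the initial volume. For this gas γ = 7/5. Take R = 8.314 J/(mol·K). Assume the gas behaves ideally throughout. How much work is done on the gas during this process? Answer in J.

48800 J

n = P₁V₁/(RT₁) = 432×41.0/(8.314×493) = 4.32 mol.
Adiabatic: TV^(γ−1) = const ⇒ T₂ = 493×(6.41)^0.400 = 1040 K; PV^γ = const ⇒ P₂ = 5820 kPa.
ΔU = nCvΔT = 4.32×20.8×(1040−493) = 48800 J.
Q = 0 for an adiabatic process, so W = −ΔU = -48800 J.
Work done on the gas = −W_by = 48800 J.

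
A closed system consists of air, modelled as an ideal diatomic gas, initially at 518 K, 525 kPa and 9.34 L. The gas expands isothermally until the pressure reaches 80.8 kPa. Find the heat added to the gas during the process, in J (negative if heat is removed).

9180 J

n = P₁V₁/(RT₁) = 525×9.34/(8.314×518) = 1.14 mol.
Isothermal: T stays 518 K; PV = const ⇒ V₂ = 60.7 L, P₂ = 80.8 kPa.
ΔU = 0 (ideal gas, T constant).
W = nRT ln(V₂/V₁) = 1.14×8.314×518×ln(6.50) = 9180 J.
Q = ΔU + W = 9180 J.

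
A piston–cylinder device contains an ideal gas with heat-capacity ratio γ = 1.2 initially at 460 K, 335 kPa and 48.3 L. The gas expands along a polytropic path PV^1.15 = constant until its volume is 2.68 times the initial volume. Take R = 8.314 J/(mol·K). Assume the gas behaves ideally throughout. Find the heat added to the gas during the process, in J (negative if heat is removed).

n = P₁V₁/(RT₁) = 335×48.3/(8.314×460) = 4.23 mol.
Polytropic n=1.15: T₂ = T₁(V₁/V₂)^(n−1) = 460×(0.373)^0.15 = 397 K; P₂ = P₁(V₁/V₂)^n = 108 kPa.
W = (P₁V₁−P₂V₂)/(n−1) = (335×48.3−108×129)/0.15 = 14800 J.
ΔU = nCvΔT = 4.23×41.6×(397−460) = -11100 J.
Q = ΔU + W = 3710 J.

3710 J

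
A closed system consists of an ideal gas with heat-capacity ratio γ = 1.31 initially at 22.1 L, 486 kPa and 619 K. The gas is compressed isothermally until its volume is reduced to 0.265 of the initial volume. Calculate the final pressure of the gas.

Isothermal: T stays 619 K; PV = const ⇒ V₂ = 5.86 L, P₂ = 1830 kPa.

1830 kPa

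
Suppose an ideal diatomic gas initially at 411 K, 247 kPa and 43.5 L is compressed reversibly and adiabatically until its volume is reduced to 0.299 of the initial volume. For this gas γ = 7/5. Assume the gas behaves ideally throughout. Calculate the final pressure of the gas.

1340 kPa

Adiabatic: TV^(γ−1) = const ⇒ T₂ = 411×(3.34)^0.400 = 666 K; PV^γ = const ⇒ P₂ = 1340 kPa.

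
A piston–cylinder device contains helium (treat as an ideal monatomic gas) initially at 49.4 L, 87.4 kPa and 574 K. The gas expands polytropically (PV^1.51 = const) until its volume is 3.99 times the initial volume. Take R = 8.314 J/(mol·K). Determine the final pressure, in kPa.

Polytropic n=1.51: T₂ = T₁(V₁/V₂)^(n−1) = 574×(0.251)^0.51 = 283 K; P₂ = P₁(V₁/V₂)^n = 10.8 kPa.

10.8 kPa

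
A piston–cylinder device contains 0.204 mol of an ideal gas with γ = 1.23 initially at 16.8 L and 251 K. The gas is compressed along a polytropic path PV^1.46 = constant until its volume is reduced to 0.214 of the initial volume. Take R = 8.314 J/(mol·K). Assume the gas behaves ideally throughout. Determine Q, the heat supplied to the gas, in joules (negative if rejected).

955 J

P₁ = nRT₁/V₁ = 0.204×8.314×251/16.8 = 25.3 kPa.
Polytropic n=1.46: T₂ = T₁(V₁/V₂)^(n−1) = 251×(4.67)^0.46 = 510 K; P₂ = P₁(V₁/V₂)^n = 241 kPa.
W = (P₁V₁−P₂V₂)/(n−1) = (25.3×16.8−241×3.60)/0.46 = -955 J.
ΔU = nCvΔT = 0.204×36.1×(510−251) = 1910 J.
Q = ΔU + W = 955 J.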